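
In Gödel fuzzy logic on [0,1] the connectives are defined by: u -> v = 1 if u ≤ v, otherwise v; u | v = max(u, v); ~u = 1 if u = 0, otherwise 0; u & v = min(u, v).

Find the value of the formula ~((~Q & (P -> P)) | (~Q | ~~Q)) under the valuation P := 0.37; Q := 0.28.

~Q: Gödel ¬ of 0.28 = 0 (operand ≠ 0)
(P -> P): 0.37 ≤ 0.37, so result = 1
(~Q & (P -> P)) = min(0, 1) = 0
~Q: Gödel ¬ of 0.28 = 0 (operand ≠ 0)
~Q: Gödel ¬ of 0.28 = 0 (operand ≠ 0)
~~Q: Gödel ¬ of 0 = 1 (operand is 0)
(~Q | ~~Q) = max(0, 1) = 1
((~Q & (P -> P)) | (~Q | ~~Q)) = max(0, 1) = 1
~((~Q & (P -> P)) | (~Q | ~~Q)): Gödel ¬ of 1 = 0 (operand ≠ 0)

0.00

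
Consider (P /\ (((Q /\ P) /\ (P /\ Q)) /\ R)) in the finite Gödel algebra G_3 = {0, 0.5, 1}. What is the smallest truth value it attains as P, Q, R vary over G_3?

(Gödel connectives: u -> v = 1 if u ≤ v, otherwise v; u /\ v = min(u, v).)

0.00

The minimum is attained at P = 0, Q = 0, R = 0:
  (Q /\ P) = min(0, 0) = 0
  (P /\ Q) = min(0, 0) = 0
  ((Q /\ P) /\ (P /\ Q)) = min(0, 0) = 0
  (((Q /\ P) /\ (P /\ Q)) /\ R) = min(0, 0) = 0
  (P /\ (((Q /\ P) /\ (P /\ Q)) /\ R)) = min(0, 0) = 0
Checking all 27 assignments confirms none give a value below 0.00.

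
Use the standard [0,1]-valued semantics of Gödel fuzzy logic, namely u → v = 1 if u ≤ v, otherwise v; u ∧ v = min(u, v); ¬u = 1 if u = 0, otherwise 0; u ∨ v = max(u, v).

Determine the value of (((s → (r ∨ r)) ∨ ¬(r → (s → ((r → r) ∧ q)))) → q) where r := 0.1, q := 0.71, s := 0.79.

(r ∨ r) = max(0.1, 0.1) = 0.1
(s → (r ∨ r)): 0.79 > 0.1, so result = 0.1
(r → r): 0.1 ≤ 0.1, so result = 1
((r → r) ∧ q) = min(1, 0.71) = 0.71
(s → ((r → r) ∧ q)): 0.79 > 0.71, so result = 0.71
(r → (s → ((r → r) ∧ q))): 0.1 ≤ 0.71, so result = 1
¬(r → (s → ((r → r) ∧ q))): Gödel ¬ of 1 = 0 (operand ≠ 0)
((s → (r ∨ r)) ∨ ¬(r → (s → ((r → r) ∧ q)))) = max(0.1, 0) = 0.1
(((s → (r ∨ r)) ∨ ¬(r → (s → ((r → r) ∧ q)))) → q): 0.1 ≤ 0.71, so result = 1

1.00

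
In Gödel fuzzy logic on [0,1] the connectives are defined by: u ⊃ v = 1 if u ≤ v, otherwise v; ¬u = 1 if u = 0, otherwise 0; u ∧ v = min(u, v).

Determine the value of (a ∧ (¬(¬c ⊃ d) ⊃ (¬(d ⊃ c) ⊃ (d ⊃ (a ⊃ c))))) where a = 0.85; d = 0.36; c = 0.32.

¬c: Gödel ¬ of 0.32 = 0 (operand ≠ 0)
(¬c ⊃ d): 0 ≤ 0.36, so result = 1
¬(¬c ⊃ d): Gödel ¬ of 1 = 0 (operand ≠ 0)
(d ⊃ c): 0.36 > 0.32, so result = 0.32
¬(d ⊃ c): Gödel ¬ of 0.32 = 0 (operand ≠ 0)
(a ⊃ c): 0.85 > 0.32, so result = 0.32
(d ⊃ (a ⊃ c)): 0.36 > 0.32, so result = 0.32
(¬(d ⊃ c) ⊃ (d ⊃ (a ⊃ c))): 0 ≤ 0.32, so result = 1
(¬(¬c ⊃ d) ⊃ (¬(d ⊃ c) ⊃ (d ⊃ (a ⊃ c)))): 0 ≤ 1, so result = 1
(a ∧ (¬(¬c ⊃ d) ⊃ (¬(d ⊃ c) ⊃ (d ⊃ (a ⊃ c))))) = min(0.85, 1) = 0.85

0.85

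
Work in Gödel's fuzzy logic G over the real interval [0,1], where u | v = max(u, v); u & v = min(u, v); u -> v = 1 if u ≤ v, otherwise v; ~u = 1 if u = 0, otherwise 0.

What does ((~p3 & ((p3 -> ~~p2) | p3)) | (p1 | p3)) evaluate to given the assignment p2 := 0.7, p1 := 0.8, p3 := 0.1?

0.80

~p3: Gödel ¬ of 0.1 = 0 (operand ≠ 0)
~p2: Gödel ¬ of 0.7 = 0 (operand ≠ 0)
~~p2: Gödel ¬ of 0 = 1 (operand is 0)
(p3 -> ~~p2): 0.1 ≤ 1, so result = 1
((p3 -> ~~p2) | p3) = max(1, 0.1) = 1
(~p3 & ((p3 -> ~~p2) | p3)) = min(0, 1) = 0
(p1 | p3) = max(0.8, 0.1) = 0.8
((~p3 & ((p3 -> ~~p2) | p3)) | (p1 | p3)) = max(0, 0.8) = 0.8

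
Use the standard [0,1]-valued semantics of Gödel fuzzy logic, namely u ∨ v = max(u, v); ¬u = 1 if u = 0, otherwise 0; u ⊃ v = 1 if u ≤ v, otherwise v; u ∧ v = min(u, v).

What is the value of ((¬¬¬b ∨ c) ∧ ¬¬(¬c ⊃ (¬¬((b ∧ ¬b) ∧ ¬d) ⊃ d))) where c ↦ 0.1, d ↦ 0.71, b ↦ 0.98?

¬b: Gödel ¬ of 0.98 = 0 (operand ≠ 0)
¬¬b: Gödel ¬ of 0 = 1 (operand is 0)
¬¬¬b: Gödel ¬ of 1 = 0 (operand ≠ 0)
(¬¬¬b ∨ c) = max(0, 0.1) = 0.1
¬c: Gödel ¬ of 0.1 = 0 (operand ≠ 0)
¬b: Gödel ¬ of 0.98 = 0 (operand ≠ 0)
(b ∧ ¬b) = min(0.98, 0) = 0
¬d: Gödel ¬ of 0.71 = 0 (operand ≠ 0)
((b ∧ ¬b) ∧ ¬d) = min(0, 0) = 0
¬((b ∧ ¬b) ∧ ¬d): Gödel ¬ of 0 = 1 (operand is 0)
¬¬((b ∧ ¬b) ∧ ¬d): Gödel ¬ of 1 = 0 (operand ≠ 0)
(¬¬((b ∧ ¬b) ∧ ¬d) ⊃ d): 0 ≤ 0.71, so result = 1
(¬c ⊃ (¬¬((b ∧ ¬b) ∧ ¬d) ⊃ d)): 0 ≤ 1, so result = 1
¬(¬c ⊃ (¬¬((b ∧ ¬b) ∧ ¬d) ⊃ d)): Gödel ¬ of 1 = 0 (operand ≠ 0)
¬¬(¬c ⊃ (¬¬((b ∧ ¬b) ∧ ¬d) ⊃ d)): Gödel ¬ of 0 = 1 (operand is 0)
((¬¬¬b ∨ c) ∧ ¬¬(¬c ⊃ (¬¬((b ∧ ¬b) ∧ ¬d) ⊃ d))) = min(0.1, 1) = 0.1

0.10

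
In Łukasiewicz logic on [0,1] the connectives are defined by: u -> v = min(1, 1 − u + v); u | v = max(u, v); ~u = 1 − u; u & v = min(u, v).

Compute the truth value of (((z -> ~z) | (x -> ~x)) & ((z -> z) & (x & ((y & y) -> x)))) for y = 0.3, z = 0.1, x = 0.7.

0.70

~z: Łukasiewicz ¬ gives 1 − 0.1 = 0.9
(z -> ~z): min(1, 1 − 0.1 + 0.9) = 1
~x: Łukasiewicz ¬ gives 1 − 0.7 = 0.3
(x -> ~x): min(1, 1 − 0.7 + 0.3) = 0.6
((z -> ~z) | (x -> ~x)) = max(1, 0.6) = 1
(z -> z): min(1, 1 − 0.1 + 0.1) = 1
(y & y) = min(0.3, 0.3) = 0.3
((y & y) -> x): min(1, 1 − 0.3 + 0.7) = 1
(x & ((y & y) -> x)) = min(0.7, 1) = 0.7
((z -> z) & (x & ((y & y) -> x))) = min(1, 0.7) = 0.7
(((z -> ~z) | (x -> ~x)) & ((z -> z) & (x & ((y & y) -> x)))) = min(1, 0.7) = 0.7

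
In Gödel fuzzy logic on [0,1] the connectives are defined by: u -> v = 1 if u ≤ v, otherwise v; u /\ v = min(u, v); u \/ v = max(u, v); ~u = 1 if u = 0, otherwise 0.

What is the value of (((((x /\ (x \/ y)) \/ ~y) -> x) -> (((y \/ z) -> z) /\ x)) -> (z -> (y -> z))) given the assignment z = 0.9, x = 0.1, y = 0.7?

1.00

(x \/ y) = max(0.1, 0.7) = 0.7
(x /\ (x \/ y)) = min(0.1, 0.7) = 0.1
~y: Gödel ¬ of 0.7 = 0 (operand ≠ 0)
((x /\ (x \/ y)) \/ ~y) = max(0.1, 0) = 0.1
(((x /\ (x \/ y)) \/ ~y) -> x): 0.1 ≤ 0.1, so result = 1
(y \/ z) = max(0.7, 0.9) = 0.9
((y \/ z) -> z): 0.9 ≤ 0.9, so result = 1
(((y \/ z) -> z) /\ x) = min(1, 0.1) = 0.1
((((x /\ (x \/ y)) \/ ~y) -> x) -> (((y \/ z) -> z) /\ x)): 1 > 0.1, so result = 0.1
(y -> z): 0.7 ≤ 0.9, so result = 1
(z -> (y -> z)): 0.9 ≤ 1, so result = 1
(((((x /\ (x \/ y)) \/ ~y) -> x) -> (((y \/ z) -> z) /\ x)) -> (z -> (y -> z))): 0.1 ≤ 1, so result = 1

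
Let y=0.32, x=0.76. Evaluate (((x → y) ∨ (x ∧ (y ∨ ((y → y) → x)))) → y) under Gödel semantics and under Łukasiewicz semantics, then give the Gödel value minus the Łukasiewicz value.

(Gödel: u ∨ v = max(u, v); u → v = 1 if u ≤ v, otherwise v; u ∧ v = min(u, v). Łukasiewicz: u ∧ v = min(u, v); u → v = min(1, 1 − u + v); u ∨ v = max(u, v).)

-0.24

Gödel evaluation:
  (x → y): 0.76 > 0.32, so result = 0.32
  (y → y): 0.32 ≤ 0.32, so result = 1
  ((y → y) → x): 1 > 0.76, so result = 0.76
  (y ∨ ((y → y) → x)) = max(0.32, 0.76) = 0.76
  (x ∧ (y ∨ ((y → y) → x))) = min(0.76, 0.76) = 0.76
  ((x → y) ∨ (x ∧ (y ∨ ((y → y) → x)))) = max(0.32, 0.76) = 0.76
  (((x → y) ∨ (x ∧ (y ∨ ((y → y) → x)))) → y): 0.76 > 0.32, so result = 0.32
  Gödel value = 0.32
Łukasiewicz evaluation:
  (x → y): min(1, 1 − 0.76 + 0.32) = 0.56
  (y → y): min(1, 1 − 0.32 + 0.32) = 1
  ((y → y) → x): min(1, 1 − 1 + 0.76) = 0.76
  (y ∨ ((y → y) → x)) = max(0.32, 0.76) = 0.76
  (x ∧ (y ∨ ((y → y) → x))) = min(0.76, 0.76) = 0.76
  ((x → y) ∨ (x ∧ (y ∨ ((y → y) → x)))) = max(0.56, 0.76) = 0.76
  (((x → y) ∨ (x ∧ (y ∨ ((y → y) → x)))) → y): min(1, 1 − 0.76 + 0.32) = 0.56
  Łukasiewicz value = 0.56
Difference: 0.32 − 0.56 = -0.24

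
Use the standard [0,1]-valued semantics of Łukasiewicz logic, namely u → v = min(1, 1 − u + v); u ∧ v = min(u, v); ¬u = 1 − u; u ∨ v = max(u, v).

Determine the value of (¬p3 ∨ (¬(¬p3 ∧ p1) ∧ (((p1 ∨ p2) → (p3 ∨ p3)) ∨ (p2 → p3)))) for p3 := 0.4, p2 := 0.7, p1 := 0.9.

¬p3: Łukasiewicz ¬ gives 1 − 0.4 = 0.6
¬p3: Łukasiewicz ¬ gives 1 − 0.4 = 0.6
(¬p3 ∧ p1) = min(0.6, 0.9) = 0.6
¬(¬p3 ∧ p1): Łukasiewicz ¬ gives 1 − 0.6 = 0.4
(p1 ∨ p2) = max(0.9, 0.7) = 0.9
(p3 ∨ p3) = max(0.4, 0.4) = 0.4
((p1 ∨ p2) → (p3 ∨ p3)): min(1, 1 − 0.9 + 0.4) = 0.5
(p2 → p3): min(1, 1 − 0.7 + 0.4) = 0.7
(((p1 ∨ p2) → (p3 ∨ p3)) ∨ (p2 → p3)) = max(0.5, 0.7) = 0.7
(¬(¬p3 ∧ p1) ∧ (((p1 ∨ p2) → (p3 ∨ p3)) ∨ (p2 → p3))) = min(0.4, 0.7) = 0.4
(¬p3 ∨ (¬(¬p3 ∧ p1) ∧ (((p1 ∨ p2) → (p3 ∨ p3)) ∨ (p2 → p3)))) = max(0.6, 0.4) = 0.6

0.60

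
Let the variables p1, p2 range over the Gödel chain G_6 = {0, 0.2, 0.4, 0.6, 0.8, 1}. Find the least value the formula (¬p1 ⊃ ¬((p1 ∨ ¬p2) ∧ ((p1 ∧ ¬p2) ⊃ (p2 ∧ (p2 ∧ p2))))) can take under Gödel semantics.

The minimum is attained at p1 = 0, p2 = 0:
  ¬p1: Gödel ¬ of 0 = 1 (operand is 0)
  ¬p2: Gödel ¬ of 0 = 1 (operand is 0)
  (p1 ∨ ¬p2) = max(0, 1) = 1
  ¬p2: Gödel ¬ of 0 = 1 (operand is 0)
  (p1 ∧ ¬p2) = min(0, 1) = 0
  (p2 ∧ p2) = min(0, 0) = 0
  (p2 ∧ (p2 ∧ p2)) = min(0, 0) = 0
  ((p1 ∧ ¬p2) ⊃ (p2 ∧ (p2 ∧ p2))): 0 ≤ 0, so result = 1
  ((p1 ∨ ¬p2) ∧ ((p1 ∧ ¬p2) ⊃ (p2 ∧ (p2 ∧ p2)))) = min(1, 1) = 1
  ¬((p1 ∨ ¬p2) ∧ ((p1 ∧ ¬p2) ⊃ (p2 ∧ (p2 ∧ p2)))): Gödel ¬ of 1 = 0 (operand ≠ 0)
  (¬p1 ⊃ ¬((p1 ∨ ¬p2) ∧ ((p1 ∧ ¬p2) ⊃ (p2 ∧ (p2 ∧ p2))))): 1 > 0, so result = 0
Checking all 36 assignments confirms none give a value below 0.00.

0.00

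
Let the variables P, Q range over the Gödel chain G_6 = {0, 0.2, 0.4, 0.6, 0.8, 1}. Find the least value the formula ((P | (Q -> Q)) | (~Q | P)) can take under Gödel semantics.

Every assignment gives 1. For instance at P = 0, Q = 0:
  (Q -> Q): 0 ≤ 0, so result = 1
  (P | (Q -> Q)) = max(0, 1) = 1
  ~Q: Gödel ¬ of 0 = 1 (operand is 0)
  (~Q | P) = max(1, 0) = 1
  ((P | (Q -> Q)) | (~Q | P)) = max(1, 1) = 1
All 36 assignments give value 1 — the formula is a G_6-tautology.

1.00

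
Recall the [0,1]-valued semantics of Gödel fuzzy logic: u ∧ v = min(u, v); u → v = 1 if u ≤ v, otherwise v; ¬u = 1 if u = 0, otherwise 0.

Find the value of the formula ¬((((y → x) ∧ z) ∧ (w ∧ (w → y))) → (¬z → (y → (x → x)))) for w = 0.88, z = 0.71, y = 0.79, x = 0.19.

0.00

(y → x): 0.79 > 0.19, so result = 0.19
((y → x) ∧ z) = min(0.19, 0.71) = 0.19
(w → y): 0.88 > 0.79, so result = 0.79
(w ∧ (w → y)) = min(0.88, 0.79) = 0.79
(((y → x) ∧ z) ∧ (w ∧ (w → y))) = min(0.19, 0.79) = 0.19
¬z: Gödel ¬ of 0.71 = 0 (operand ≠ 0)
(x → x): 0.19 ≤ 0.19, so result = 1
(y → (x → x)): 0.79 ≤ 1, so result = 1
(¬z → (y → (x → x))): 0 ≤ 1, so result = 1
((((y → x) ∧ z) ∧ (w ∧ (w → y))) → (¬z → (y → (x → x)))): 0.19 ≤ 1, so result = 1
¬((((y → x) ∧ z) ∧ (w ∧ (w → y))) → (¬z → (y → (x → x)))): Gödel ¬ of 1 = 0 (operand ≠ 0)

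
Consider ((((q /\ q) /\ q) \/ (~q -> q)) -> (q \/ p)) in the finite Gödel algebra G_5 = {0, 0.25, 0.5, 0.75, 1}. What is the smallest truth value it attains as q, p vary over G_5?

The minimum is attained at q = 0.25, p = 0:
  (q /\ q) = min(0.25, 0.25) = 0.25
  ((q /\ q) /\ q) = min(0.25, 0.25) = 0.25
  ~q: Gödel ¬ of 0.25 = 0 (operand ≠ 0)
  (~q -> q): 0 ≤ 0.25, so result = 1
  (((q /\ q) /\ q) \/ (~q -> q)) = max(0.25, 1) = 1
  (q \/ p) = max(0.25, 0) = 0.25
  ((((q /\ q) /\ q) \/ (~q -> q)) -> (q \/ p)): 1 > 0.25, so result = 0.25
Checking all 25 assignments confirms none give a value below 0.25.

0.25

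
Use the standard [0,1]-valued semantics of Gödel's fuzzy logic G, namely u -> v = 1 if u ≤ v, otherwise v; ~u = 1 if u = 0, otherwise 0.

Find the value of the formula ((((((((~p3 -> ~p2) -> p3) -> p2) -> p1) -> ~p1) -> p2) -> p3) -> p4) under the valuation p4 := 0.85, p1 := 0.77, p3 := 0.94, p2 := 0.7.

~p3: Gödel ¬ of 0.94 = 0 (operand ≠ 0)
~p2: Gödel ¬ of 0.7 = 0 (operand ≠ 0)
(~p3 -> ~p2): 0 ≤ 0, so result = 1
((~p3 -> ~p2) -> p3): 1 > 0.94, so result = 0.94
(((~p3 -> ~p2) -> p3) -> p2): 0.94 > 0.7, so result = 0.7
((((~p3 -> ~p2) -> p3) -> p2) -> p1): 0.7 ≤ 0.77, so result = 1
~p1: Gödel ¬ of 0.77 = 0 (operand ≠ 0)
(((((~p3 -> ~p2) -> p3) -> p2) -> p1) -> ~p1): 1 > 0, so result = 0
((((((~p3 -> ~p2) -> p3) -> p2) -> p1) -> ~p1) -> p2): 0 ≤ 0.7, so result = 1
(((((((~p3 -> ~p2) -> p3) -> p2) -> p1) -> ~p1) -> p2) -> p3): 1 > 0.94, so result = 0.94
((((((((~p3 -> ~p2) -> p3) -> p2) -> p1) -> ~p1) -> p2) -> p3) -> p4): 0.94 > 0.85, so result = 0.85

0.85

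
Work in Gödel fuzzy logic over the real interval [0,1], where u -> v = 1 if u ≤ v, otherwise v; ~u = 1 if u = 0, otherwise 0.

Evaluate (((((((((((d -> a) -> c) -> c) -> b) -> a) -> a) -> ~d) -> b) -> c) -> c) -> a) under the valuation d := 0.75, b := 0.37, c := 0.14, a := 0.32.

0.32

(d -> a): 0.75 > 0.32, so result = 0.32
((d -> a) -> c): 0.32 > 0.14, so result = 0.14
(((d -> a) -> c) -> c): 0.14 ≤ 0.14, so result = 1
((((d -> a) -> c) -> c) -> b): 1 > 0.37, so result = 0.37
(((((d -> a) -> c) -> c) -> b) -> a): 0.37 > 0.32, so result = 0.32
((((((d -> a) -> c) -> c) -> b) -> a) -> a): 0.32 ≤ 0.32, so result = 1
~d: Gödel ¬ of 0.75 = 0 (operand ≠ 0)
(((((((d -> a) -> c) -> c) -> b) -> a) -> a) -> ~d): 1 > 0, so result = 0
((((((((d -> a) -> c) -> c) -> b) -> a) -> a) -> ~d) -> b): 0 ≤ 0.37, so result = 1
(((((((((d -> a) -> c) -> c) -> b) -> a) -> a) -> ~d) -> b) -> c): 1 > 0.14, so result = 0.14
((((((((((d -> a) -> c) -> c) -> b) -> a) -> a) -> ~d) -> b) -> c) -> c): 0.14 ≤ 0.14, so result = 1
(((((((((((d -> a) -> c) -> c) -> b) -> a) -> a) -> ~d) -> b) -> c) -> c) -> a): 1 > 0.32, so result = 0.32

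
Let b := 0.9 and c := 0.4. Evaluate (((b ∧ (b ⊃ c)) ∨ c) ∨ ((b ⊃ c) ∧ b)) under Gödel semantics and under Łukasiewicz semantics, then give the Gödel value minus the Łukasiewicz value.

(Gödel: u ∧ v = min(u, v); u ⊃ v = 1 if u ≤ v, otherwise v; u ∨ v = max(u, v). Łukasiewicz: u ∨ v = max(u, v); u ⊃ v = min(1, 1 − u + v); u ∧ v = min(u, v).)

Gödel evaluation:
  (b ⊃ c): 0.9 > 0.4, so result = 0.4
  (b ∧ (b ⊃ c)) = min(0.9, 0.4) = 0.4
  ((b ∧ (b ⊃ c)) ∨ c) = max(0.4, 0.4) = 0.4
  (b ⊃ c): 0.9 > 0.4, so result = 0.4
  ((b ⊃ c) ∧ b) = min(0.4, 0.9) = 0.4
  (((b ∧ (b ⊃ c)) ∨ c) ∨ ((b ⊃ c) ∧ b)) = max(0.4, 0.4) = 0.4
  Gödel value = 0.4
Łukasiewicz evaluation:
  (b ⊃ c): min(1, 1 − 0.9 + 0.4) = 0.5
  (b ∧ (b ⊃ c)) = min(0.9, 0.5) = 0.5
  ((b ∧ (b ⊃ c)) ∨ c) = max(0.5, 0.4) = 0.5
  (b ⊃ c): min(1, 1 − 0.9 + 0.4) = 0.5
  ((b ⊃ c) ∧ b) = min(0.5, 0.9) = 0.5
  (((b ∧ (b ⊃ c)) ∨ c) ∨ ((b ⊃ c) ∧ b)) = max(0.5, 0.5) = 0.5
  Łukasiewicz value = 0.5
Difference: 0.4 − 0.5 = -0.10

-0.10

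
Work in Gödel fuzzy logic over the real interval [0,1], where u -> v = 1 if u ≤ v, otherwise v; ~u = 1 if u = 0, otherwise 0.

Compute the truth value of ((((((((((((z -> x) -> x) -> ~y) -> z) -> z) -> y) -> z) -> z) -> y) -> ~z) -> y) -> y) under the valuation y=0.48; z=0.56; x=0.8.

(z -> x): 0.56 ≤ 0.8, so result = 1
((z -> x) -> x): 1 > 0.8, so result = 0.8
~y: Gödel ¬ of 0.48 = 0 (operand ≠ 0)
(((z -> x) -> x) -> ~y): 0.8 > 0, so result = 0
((((z -> x) -> x) -> ~y) -> z): 0 ≤ 0.56, so result = 1
(((((z -> x) -> x) -> ~y) -> z) -> z): 1 > 0.56, so result = 0.56
((((((z -> x) -> x) -> ~y) -> z) -> z) -> y): 0.56 > 0.48, so result = 0.48
(((((((z -> x) -> x) -> ~y) -> z) -> z) -> y) -> z): 0.48 ≤ 0.56, so result = 1
((((((((z -> x) -> x) -> ~y) -> z) -> z) -> y) -> z) -> z): 1 > 0.56, so result = 0.56
(((((((((z -> x) -> x) -> ~y) -> z) -> z) -> y) -> z) -> z) -> y): 0.56 > 0.48, so result = 0.48
~z: Gödel ¬ of 0.56 = 0 (operand ≠ 0)
((((((((((z -> x) -> x) -> ~y) -> z) -> z) -> y) -> z) -> z) -> y) -> ~z): 0.48 > 0, so result = 0
(((((((((((z -> x) -> x) -> ~y) -> z) -> z) -> y) -> z) -> z) -> y) -> ~z) -> y): 0 ≤ 0.48, so result = 1
((((((((((((z -> x) -> x) -> ~y) -> z) -> z) -> y) -> z) -> z) -> y) -> ~z) -> y) -> y): 1 > 0.48, so result = 0.48

0.48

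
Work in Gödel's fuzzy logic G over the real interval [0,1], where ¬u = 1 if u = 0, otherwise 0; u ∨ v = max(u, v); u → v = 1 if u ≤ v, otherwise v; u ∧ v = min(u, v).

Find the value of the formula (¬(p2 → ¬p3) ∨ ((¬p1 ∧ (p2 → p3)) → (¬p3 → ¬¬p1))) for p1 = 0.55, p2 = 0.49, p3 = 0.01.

1.00

¬p3: Gödel ¬ of 0.01 = 0 (operand ≠ 0)
(p2 → ¬p3): 0.49 > 0, so result = 0
¬(p2 → ¬p3): Gödel ¬ of 0 = 1 (operand is 0)
¬p1: Gödel ¬ of 0.55 = 0 (operand ≠ 0)
(p2 → p3): 0.49 > 0.01, so result = 0.01
(¬p1 ∧ (p2 → p3)) = min(0, 0.01) = 0
¬p3: Gödel ¬ of 0.01 = 0 (operand ≠ 0)
¬p1: Gödel ¬ of 0.55 = 0 (operand ≠ 0)
¬¬p1: Gödel ¬ of 0 = 1 (operand is 0)
(¬p3 → ¬¬p1): 0 ≤ 1, so result = 1
((¬p1 ∧ (p2 → p3)) → (¬p3 → ¬¬p1)): 0 ≤ 1, so result = 1
(¬(p2 → ¬p3) ∨ ((¬p1 ∧ (p2 → p3)) → (¬p3 → ¬¬p1))) = max(1, 1) = 1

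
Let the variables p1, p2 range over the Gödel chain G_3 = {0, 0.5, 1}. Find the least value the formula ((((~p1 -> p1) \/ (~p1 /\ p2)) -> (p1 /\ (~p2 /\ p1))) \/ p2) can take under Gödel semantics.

0.50

The minimum is attained at p1 = 0, p2 = 0.5:
  ~p1: Gödel ¬ of 0 = 1 (operand is 0)
  (~p1 -> p1): 1 > 0, so result = 0
  ~p1: Gödel ¬ of 0 = 1 (operand is 0)
  (~p1 /\ p2) = min(1, 0.5) = 0.5
  ((~p1 -> p1) \/ (~p1 /\ p2)) = max(0, 0.5) = 0.5
  ~p2: Gödel ¬ of 0.5 = 0 (operand ≠ 0)
  (~p2 /\ p1) = min(0, 0) = 0
  (p1 /\ (~p2 /\ p1)) = min(0, 0) = 0
  (((~p1 -> p1) \/ (~p1 /\ p2)) -> (p1 /\ (~p2 /\ p1))): 0.5 > 0, so result = 0
  ((((~p1 -> p1) \/ (~p1 /\ p2)) -> (p1 /\ (~p2 /\ p1))) \/ p2) = max(0, 0.5) = 0.5
Checking all 9 assignments confirms none give a value below 0.50.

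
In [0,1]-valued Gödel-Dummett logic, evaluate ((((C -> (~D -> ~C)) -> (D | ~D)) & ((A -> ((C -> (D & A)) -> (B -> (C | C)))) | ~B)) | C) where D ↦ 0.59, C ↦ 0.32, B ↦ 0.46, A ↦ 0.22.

0.59

~D: Gödel ¬ of 0.59 = 0 (operand ≠ 0)
~C: Gödel ¬ of 0.32 = 0 (operand ≠ 0)
(~D -> ~C): 0 ≤ 0, so result = 1
(C -> (~D -> ~C)): 0.32 ≤ 1, so result = 1
~D: Gödel ¬ of 0.59 = 0 (operand ≠ 0)
(D | ~D) = max(0.59, 0) = 0.59
((C -> (~D -> ~C)) -> (D | ~D)): 1 > 0.59, so result = 0.59
(D & A) = min(0.59, 0.22) = 0.22
(C -> (D & A)): 0.32 > 0.22, so result = 0.22
(C | C) = max(0.32, 0.32) = 0.32
(B -> (C | C)): 0.46 > 0.32, so result = 0.32
((C -> (D & A)) -> (B -> (C | C))): 0.22 ≤ 0.32, so result = 1
(A -> ((C -> (D & A)) -> (B -> (C | C)))): 0.22 ≤ 1, so result = 1
~B: Gödel ¬ of 0.46 = 0 (operand ≠ 0)
((A -> ((C -> (D & A)) -> (B -> (C | C)))) | ~B) = max(1, 0) = 1
(((C -> (~D -> ~C)) -> (D | ~D)) & ((A -> ((C -> (D & A)) -> (B -> (C | C)))) | ~B)) = min(0.59, 1) = 0.59
((((C -> (~D -> ~C)) -> (D | ~D)) & ((A -> ((C -> (D & A)) -> (B -> (C | C)))) | ~B)) | C) = max(0.59, 0.32) = 0.59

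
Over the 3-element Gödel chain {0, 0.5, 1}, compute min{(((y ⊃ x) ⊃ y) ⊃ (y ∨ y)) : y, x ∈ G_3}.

The minimum is attained at y = 0.5, x = 0:
  (y ⊃ x): 0.5 > 0, so result = 0
  ((y ⊃ x) ⊃ y): 0 ≤ 0.5, so result = 1
  (y ∨ y) = max(0.5, 0.5) = 0.5
  (((y ⊃ x) ⊃ y) ⊃ (y ∨ y)): 1 > 0.5, so result = 0.5
Checking all 9 assignments confirms none give a value below 0.50.

0.50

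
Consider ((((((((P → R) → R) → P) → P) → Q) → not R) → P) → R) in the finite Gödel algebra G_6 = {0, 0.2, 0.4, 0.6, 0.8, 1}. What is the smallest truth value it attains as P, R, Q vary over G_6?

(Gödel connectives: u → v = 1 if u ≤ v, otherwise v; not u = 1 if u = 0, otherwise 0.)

0.00

The minimum is attained at P = 0.2, R = 0, Q = 0:
  (P → R): 0.2 > 0, so result = 0
  ((P → R) → R): 0 ≤ 0, so result = 1
  (((P → R) → R) → P): 1 > 0.2, so result = 0.2
  ((((P → R) → R) → P) → P): 0.2 ≤ 0.2, so result = 1
  (((((P → R) → R) → P) → P) → Q): 1 > 0, so result = 0
  not R: Gödel ¬ of 0 = 1 (operand is 0)
  ((((((P → R) → R) → P) → P) → Q) → not R): 0 ≤ 1, so result = 1
  (((((((P → R) → R) → P) → P) → Q) → not R) → P): 1 > 0.2, so result = 0.2
  ((((((((P → R) → R) → P) → P) → Q) → not R) → P) → R): 0.2 > 0, so result = 0
Checking all 216 assignments confirms none give a value below 0.00.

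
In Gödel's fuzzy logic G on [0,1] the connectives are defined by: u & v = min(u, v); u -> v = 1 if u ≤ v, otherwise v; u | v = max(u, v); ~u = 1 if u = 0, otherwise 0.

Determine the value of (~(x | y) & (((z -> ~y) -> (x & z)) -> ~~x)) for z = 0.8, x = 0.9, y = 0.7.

(x | y) = max(0.9, 0.7) = 0.9
~(x | y): Gödel ¬ of 0.9 = 0 (operand ≠ 0)
~y: Gödel ¬ of 0.7 = 0 (operand ≠ 0)
(z -> ~y): 0.8 > 0, so result = 0
(x & z) = min(0.9, 0.8) = 0.8
((z -> ~y) -> (x & z)): 0 ≤ 0.8, so result = 1
~x: Gödel ¬ of 0.9 = 0 (operand ≠ 0)
~~x: Gödel ¬ of 0 = 1 (operand is 0)
(((z -> ~y) -> (x & z)) -> ~~x): 1 ≤ 1, so result = 1
(~(x | y) & (((z -> ~y) -> (x & z)) -> ~~x)) = min(0, 1) = 0

0.00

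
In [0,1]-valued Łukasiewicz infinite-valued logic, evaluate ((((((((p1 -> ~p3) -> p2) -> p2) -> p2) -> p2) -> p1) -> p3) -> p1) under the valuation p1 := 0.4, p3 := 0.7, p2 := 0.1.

~p3: Łukasiewicz ¬ gives 1 − 0.7 = 0.3
(p1 -> ~p3): min(1, 1 − 0.4 + 0.3) = 0.9
((p1 -> ~p3) -> p2): min(1, 1 − 0.9 + 0.1) = 0.2
(((p1 -> ~p3) -> p2) -> p2): min(1, 1 − 0.2 + 0.1) = 0.9
((((p1 -> ~p3) -> p2) -> p2) -> p2): min(1, 1 − 0.9 + 0.1) = 0.2
(((((p1 -> ~p3) -> p2) -> p2) -> p2) -> p2): min(1, 1 − 0.2 + 0.1) = 0.9
((((((p1 -> ~p3) -> p2) -> p2) -> p2) -> p2) -> p1): min(1, 1 − 0.9 + 0.4) = 0.5
(((((((p1 -> ~p3) -> p2) -> p2) -> p2) -> p2) -> p1) -> p3): min(1, 1 − 0.5 + 0.7) = 1
((((((((p1 -> ~p3) -> p2) -> p2) -> p2) -> p2) -> p1) -> p3) -> p1): min(1, 1 − 1 + 0.4) = 0.4

0.40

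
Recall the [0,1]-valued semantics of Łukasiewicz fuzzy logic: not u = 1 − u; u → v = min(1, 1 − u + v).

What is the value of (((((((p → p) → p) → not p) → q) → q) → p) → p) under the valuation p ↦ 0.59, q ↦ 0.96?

(p → p): min(1, 1 − 0.59 + 0.59) = 1
((p → p) → p): min(1, 1 − 1 + 0.59) = 0.59
not p: Łukasiewicz ¬ gives 1 − 0.59 = 0.41
(((p → p) → p) → not p): min(1, 1 − 0.59 + 0.41) = 0.82
((((p → p) → p) → not p) → q): min(1, 1 − 0.82 + 0.96) = 1
(((((p → p) → p) → not p) → q) → q): min(1, 1 − 1 + 0.96) = 0.96
((((((p → p) → p) → not p) → q) → q) → p): min(1, 1 − 0.96 + 0.59) = 0.63
(((((((p → p) → p) → not p) → q) → q) → p) → p): min(1, 1 − 0.63 + 0.59) = 0.96

0.96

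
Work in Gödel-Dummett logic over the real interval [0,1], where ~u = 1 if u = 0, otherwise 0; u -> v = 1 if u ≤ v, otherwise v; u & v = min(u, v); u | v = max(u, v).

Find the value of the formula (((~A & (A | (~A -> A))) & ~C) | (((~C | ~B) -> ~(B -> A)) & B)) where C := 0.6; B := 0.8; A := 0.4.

0.80

~A: Gödel ¬ of 0.4 = 0 (operand ≠ 0)
~A: Gödel ¬ of 0.4 = 0 (operand ≠ 0)
(~A -> A): 0 ≤ 0.4, so result = 1
(A | (~A -> A)) = max(0.4, 1) = 1
(~A & (A | (~A -> A))) = min(0, 1) = 0
~C: Gödel ¬ of 0.6 = 0 (operand ≠ 0)
((~A & (A | (~A -> A))) & ~C) = min(0, 0) = 0
~C: Gödel ¬ of 0.6 = 0 (operand ≠ 0)
~B: Gödel ¬ of 0.8 = 0 (operand ≠ 0)
(~C | ~B) = max(0, 0) = 0
(B -> A): 0.8 > 0.4, so result = 0.4
~(B -> A): Gödel ¬ of 0.4 = 0 (operand ≠ 0)
((~C | ~B) -> ~(B -> A)): 0 ≤ 0, so result = 1
(((~C | ~B) -> ~(B -> A)) & B) = min(1, 0.8) = 0.8
(((~A & (A | (~A -> A))) & ~C) | (((~C | ~B) -> ~(B -> A)) & B)) = max(0, 0.8) = 0.8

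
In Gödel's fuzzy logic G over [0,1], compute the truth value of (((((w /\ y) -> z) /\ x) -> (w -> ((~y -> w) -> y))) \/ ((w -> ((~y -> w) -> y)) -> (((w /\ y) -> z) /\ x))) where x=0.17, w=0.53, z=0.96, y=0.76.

(w /\ y) = min(0.53, 0.76) = 0.53
((w /\ y) -> z): 0.53 ≤ 0.96, so result = 1
(((w /\ y) -> z) /\ x) = min(1, 0.17) = 0.17
~y: Gödel ¬ of 0.76 = 0 (operand ≠ 0)
(~y -> w): 0 ≤ 0.53, so result = 1
((~y -> w) -> y): 1 > 0.76, so result = 0.76
(w -> ((~y -> w) -> y)): 0.53 ≤ 0.76, so result = 1
((((w /\ y) -> z) /\ x) -> (w -> ((~y -> w) -> y))): 0.17 ≤ 1, so result = 1
~y: Gödel ¬ of 0.76 = 0 (operand ≠ 0)
(~y -> w): 0 ≤ 0.53, so result = 1
((~y -> w) -> y): 1 > 0.76, so result = 0.76
(w -> ((~y -> w) -> y)): 0.53 ≤ 0.76, so result = 1
(w /\ y) = min(0.53, 0.76) = 0.53
((w /\ y) -> z): 0.53 ≤ 0.96, so result = 1
(((w /\ y) -> z) /\ x) = min(1, 0.17) = 0.17
((w -> ((~y -> w) -> y)) -> (((w /\ y) -> z) /\ x)): 1 > 0.17, so result = 0.17
(((((w /\ y) -> z) /\ x) -> (w -> ((~y -> w) -> y))) \/ ((w -> ((~y -> w) -> y)) -> (((w /\ y) -> z) /\ x))) = max(1, 0.17) = 1

1.00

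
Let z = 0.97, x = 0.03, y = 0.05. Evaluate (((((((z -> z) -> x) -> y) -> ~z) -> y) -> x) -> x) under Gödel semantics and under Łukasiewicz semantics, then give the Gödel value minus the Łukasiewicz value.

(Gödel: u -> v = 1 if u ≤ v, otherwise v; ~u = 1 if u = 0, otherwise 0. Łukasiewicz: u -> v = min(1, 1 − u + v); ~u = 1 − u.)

Gödel evaluation:
  (z -> z): 0.97 ≤ 0.97, so result = 1
  ((z -> z) -> x): 1 > 0.03, so result = 0.03
  (((z -> z) -> x) -> y): 0.03 ≤ 0.05, so result = 1
  ~z: Gödel ¬ of 0.97 = 0 (operand ≠ 0)
  ((((z -> z) -> x) -> y) -> ~z): 1 > 0, so result = 0
  (((((z -> z) -> x) -> y) -> ~z) -> y): 0 ≤ 0.05, so result = 1
  ((((((z -> z) -> x) -> y) -> ~z) -> y) -> x): 1 > 0.03, so result = 0.03
  (((((((z -> z) -> x) -> y) -> ~z) -> y) -> x) -> x): 0.03 ≤ 0.03, so result = 1
  Gödel value = 1
Łukasiewicz evaluation:
  (z -> z): min(1, 1 − 0.97 + 0.97) = 1
  ((z -> z) -> x): min(1, 1 − 1 + 0.03) = 0.03
  (((z -> z) -> x) -> y): min(1, 1 − 0.03 + 0.05) = 1
  ~z: Łukasiewicz ¬ gives 1 − 0.97 = 0.03
  ((((z -> z) -> x) -> y) -> ~z): min(1, 1 − 1 + 0.03) = 0.03
  (((((z -> z) -> x) -> y) -> ~z) -> y): min(1, 1 − 0.03 + 0.05) = 1
  ((((((z -> z) -> x) -> y) -> ~z) -> y) -> x): min(1, 1 − 1 + 0.03) = 0.03
  (((((((z -> z) -> x) -> y) -> ~z) -> y) -> x) -> x): min(1, 1 − 0.03 + 0.03) = 1
  Łukasiewicz value = 1
Difference: 1 − 1 = 0.00

0.00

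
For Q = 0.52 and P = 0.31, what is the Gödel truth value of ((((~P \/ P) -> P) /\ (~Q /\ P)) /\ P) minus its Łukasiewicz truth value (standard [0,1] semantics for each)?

-0.31

Gödel evaluation:
  ~P: Gödel ¬ of 0.31 = 0 (operand ≠ 0)
  (~P \/ P) = max(0, 0.31) = 0.31
  ((~P \/ P) -> P): 0.31 ≤ 0.31, so result = 1
  ~Q: Gödel ¬ of 0.52 = 0 (operand ≠ 0)
  (~Q /\ P) = min(0, 0.31) = 0
  (((~P \/ P) -> P) /\ (~Q /\ P)) = min(1, 0) = 0
  ((((~P \/ P) -> P) /\ (~Q /\ P)) /\ P) = min(0, 0.31) = 0
  Gödel value = 0
Łukasiewicz evaluation:
  ~P: Łukasiewicz ¬ gives 1 − 0.31 = 0.69
  (~P \/ P) = max(0.69, 0.31) = 0.69
  ((~P \/ P) -> P): min(1, 1 − 0.69 + 0.31) = 0.62
  ~Q: Łukasiewicz ¬ gives 1 − 0.52 = 0.48
  (~Q /\ P) = min(0.48, 0.31) = 0.31
  (((~P \/ P) -> P) /\ (~Q /\ P)) = min(0.62, 0.31) = 0.31
  ((((~P \/ P) -> P) /\ (~Q /\ P)) /\ P) = min(0.31, 0.31) = 0.31
  Łukasiewicz value = 0.31
Difference: 0 − 0.31 = -0.31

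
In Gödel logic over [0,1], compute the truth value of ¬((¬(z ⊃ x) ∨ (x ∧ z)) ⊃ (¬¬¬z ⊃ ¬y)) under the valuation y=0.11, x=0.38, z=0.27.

0.00

(z ⊃ x): 0.27 ≤ 0.38, so result = 1
¬(z ⊃ x): Gödel ¬ of 1 = 0 (operand ≠ 0)
(x ∧ z) = min(0.38, 0.27) = 0.27
(¬(z ⊃ x) ∨ (x ∧ z)) = max(0, 0.27) = 0.27
¬z: Gödel ¬ of 0.27 = 0 (operand ≠ 0)
¬¬z: Gödel ¬ of 0 = 1 (operand is 0)
¬¬¬z: Gödel ¬ of 1 = 0 (operand ≠ 0)
¬y: Gödel ¬ of 0.11 = 0 (operand ≠ 0)
(¬¬¬z ⊃ ¬y): 0 ≤ 0, so result = 1
((¬(z ⊃ x) ∨ (x ∧ z)) ⊃ (¬¬¬z ⊃ ¬y)): 0.27 ≤ 1, so result = 1
¬((¬(z ⊃ x) ∨ (x ∧ z)) ⊃ (¬¬¬z ⊃ ¬y)): Gödel ¬ of 1 = 0 (operand ≠ 0)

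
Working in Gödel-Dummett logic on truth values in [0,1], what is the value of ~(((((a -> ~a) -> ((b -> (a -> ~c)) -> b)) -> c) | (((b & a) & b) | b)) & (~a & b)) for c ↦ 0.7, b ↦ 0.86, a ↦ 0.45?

1.00

~a: Gödel ¬ of 0.45 = 0 (operand ≠ 0)
(a -> ~a): 0.45 > 0, so result = 0
~c: Gödel ¬ of 0.7 = 0 (operand ≠ 0)
(a -> ~c): 0.45 > 0, so result = 0
(b -> (a -> ~c)): 0.86 > 0, so result = 0
((b -> (a -> ~c)) -> b): 0 ≤ 0.86, so result = 1
((a -> ~a) -> ((b -> (a -> ~c)) -> b)): 0 ≤ 1, so result = 1
(((a -> ~a) -> ((b -> (a -> ~c)) -> b)) -> c): 1 > 0.7, so result = 0.7
(b & a) = min(0.86, 0.45) = 0.45
((b & a) & b) = min(0.45, 0.86) = 0.45
(((b & a) & b) | b) = max(0.45, 0.86) = 0.86
((((a -> ~a) -> ((b -> (a -> ~c)) -> b)) -> c) | (((b & a) & b) | b)) = max(0.7, 0.86) = 0.86
~a: Gödel ¬ of 0.45 = 0 (operand ≠ 0)
(~a & b) = min(0, 0.86) = 0
(((((a -> ~a) -> ((b -> (a -> ~c)) -> b)) -> c) | (((b & a) & b) | b)) & (~a & b)) = min(0.86, 0) = 0
~(((((a -> ~a) -> ((b -> (a -> ~c)) -> b)) -> c) | (((b & a) & b) | b)) & (~a & b)): Gödel ¬ of 0 = 1 (operand is 0)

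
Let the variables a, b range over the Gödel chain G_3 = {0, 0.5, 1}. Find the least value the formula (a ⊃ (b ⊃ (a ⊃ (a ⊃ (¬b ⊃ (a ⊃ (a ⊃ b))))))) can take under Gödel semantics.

1.00

Every assignment gives 1. For instance at a = 0, b = 0:
  ¬b: Gödel ¬ of 0 = 1 (operand is 0)
  (a ⊃ b): 0 ≤ 0, so result = 1
  (a ⊃ (a ⊃ b)): 0 ≤ 1, so result = 1
  (¬b ⊃ (a ⊃ (a ⊃ b))): 1 ≤ 1, so result = 1
  (a ⊃ (¬b ⊃ (a ⊃ (a ⊃ b)))): 0 ≤ 1, so result = 1
  (a ⊃ (a ⊃ (¬b ⊃ (a ⊃ (a ⊃ b))))): 0 ≤ 1, so result = 1
  (b ⊃ (a ⊃ (a ⊃ (¬b ⊃ (a ⊃ (a ⊃ b)))))): 0 ≤ 1, so result = 1
  (a ⊃ (b ⊃ (a ⊃ (a ⊃ (¬b ⊃ (a ⊃ (a ⊃ b))))))): 0 ≤ 1, so result = 1
All 9 assignments give value 1 — the formula is a G_3-tautology.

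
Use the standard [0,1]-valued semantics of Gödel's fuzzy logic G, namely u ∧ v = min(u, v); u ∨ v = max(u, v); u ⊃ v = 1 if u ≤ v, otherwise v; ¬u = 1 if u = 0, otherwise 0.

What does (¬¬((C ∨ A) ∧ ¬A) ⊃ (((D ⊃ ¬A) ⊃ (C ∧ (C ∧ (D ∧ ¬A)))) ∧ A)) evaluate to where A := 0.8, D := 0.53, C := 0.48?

1.00

(C ∨ A) = max(0.48, 0.8) = 0.8
¬A: Gödel ¬ of 0.8 = 0 (operand ≠ 0)
((C ∨ A) ∧ ¬A) = min(0.8, 0) = 0
¬((C ∨ A) ∧ ¬A): Gödel ¬ of 0 = 1 (operand is 0)
¬¬((C ∨ A) ∧ ¬A): Gödel ¬ of 1 = 0 (operand ≠ 0)
¬A: Gödel ¬ of 0.8 = 0 (operand ≠ 0)
(D ⊃ ¬A): 0.53 > 0, so result = 0
¬A: Gödel ¬ of 0.8 = 0 (operand ≠ 0)
(D ∧ ¬A) = min(0.53, 0) = 0
(C ∧ (D ∧ ¬A)) = min(0.48, 0) = 0
(C ∧ (C ∧ (D ∧ ¬A))) = min(0.48, 0) = 0
((D ⊃ ¬A) ⊃ (C ∧ (C ∧ (D ∧ ¬A)))): 0 ≤ 0, so result = 1
(((D ⊃ ¬A) ⊃ (C ∧ (C ∧ (D ∧ ¬A)))) ∧ A) = min(1, 0.8) = 0.8
(¬¬((C ∨ A) ∧ ¬A) ⊃ (((D ⊃ ¬A) ⊃ (C ∧ (C ∧ (D ∧ ¬A)))) ∧ A)): 0 ≤ 0.8, so result = 1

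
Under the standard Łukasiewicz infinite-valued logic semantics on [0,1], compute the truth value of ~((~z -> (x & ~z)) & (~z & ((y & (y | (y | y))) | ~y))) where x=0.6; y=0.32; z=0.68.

0.68

~z: Łukasiewicz ¬ gives 1 − 0.68 = 0.32
~z: Łukasiewicz ¬ gives 1 − 0.68 = 0.32
(x & ~z) = min(0.6, 0.32) = 0.32
(~z -> (x & ~z)): min(1, 1 − 0.32 + 0.32) = 1
~z: Łukasiewicz ¬ gives 1 − 0.68 = 0.32
(y | y) = max(0.32, 0.32) = 0.32
(y | (y | y)) = max(0.32, 0.32) = 0.32
(y & (y | (y | y))) = min(0.32, 0.32) = 0.32
~y: Łukasiewicz ¬ gives 1 − 0.32 = 0.68
((y & (y | (y | y))) | ~y) = max(0.32, 0.68) = 0.68
(~z & ((y & (y | (y | y))) | ~y)) = min(0.32, 0.68) = 0.32
((~z -> (x & ~z)) & (~z & ((y & (y | (y | y))) | ~y))) = min(1, 0.32) = 0.32
~((~z -> (x & ~z)) & (~z & ((y & (y | (y | y))) | ~y))): Łukasiewicz ¬ gives 1 − 0.32 = 0.68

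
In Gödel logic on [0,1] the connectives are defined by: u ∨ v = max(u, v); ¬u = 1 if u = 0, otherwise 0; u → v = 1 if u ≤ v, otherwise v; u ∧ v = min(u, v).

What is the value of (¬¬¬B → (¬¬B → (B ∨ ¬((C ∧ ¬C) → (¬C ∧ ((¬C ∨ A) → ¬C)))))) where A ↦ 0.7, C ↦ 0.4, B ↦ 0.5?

¬B: Gödel ¬ of 0.5 = 0 (operand ≠ 0)
¬¬B: Gödel ¬ of 0 = 1 (operand is 0)
¬¬¬B: Gödel ¬ of 1 = 0 (operand ≠ 0)
¬B: Gödel ¬ of 0.5 = 0 (operand ≠ 0)
¬¬B: Gödel ¬ of 0 = 1 (operand is 0)
¬C: Gödel ¬ of 0.4 = 0 (operand ≠ 0)
(C ∧ ¬C) = min(0.4, 0) = 0
¬C: Gödel ¬ of 0.4 = 0 (operand ≠ 0)
¬C: Gödel ¬ of 0.4 = 0 (operand ≠ 0)
(¬C ∨ A) = max(0, 0.7) = 0.7
¬C: Gödel ¬ of 0.4 = 0 (operand ≠ 0)
((¬C ∨ A) → ¬C): 0.7 > 0, so result = 0
(¬C ∧ ((¬C ∨ A) → ¬C)) = min(0, 0) = 0
((C ∧ ¬C) → (¬C ∧ ((¬C ∨ A) → ¬C))): 0 ≤ 0, so result = 1
¬((C ∧ ¬C) → (¬C ∧ ((¬C ∨ A) → ¬C))): Gödel ¬ of 1 = 0 (operand ≠ 0)
(B ∨ ¬((C ∧ ¬C) → (¬C ∧ ((¬C ∨ A) → ¬C)))) = max(0.5, 0) = 0.5
(¬¬B → (B ∨ ¬((C ∧ ¬C) → (¬C ∧ ((¬C ∨ A) → ¬C))))): 1 > 0.5, so result = 0.5
(¬¬¬B → (¬¬B → (B ∨ ¬((C ∧ ¬C) → (¬C ∧ ((¬C ∨ A) → ¬C)))))): 0 ≤ 0.5, so result = 1

1.00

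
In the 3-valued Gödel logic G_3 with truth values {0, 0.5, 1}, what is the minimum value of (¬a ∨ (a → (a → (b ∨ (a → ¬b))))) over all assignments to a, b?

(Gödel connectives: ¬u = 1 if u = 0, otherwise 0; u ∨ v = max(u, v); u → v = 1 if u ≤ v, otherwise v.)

The minimum is attained at a = 1, b = 0.5:
  ¬a: Gödel ¬ of 1 = 0 (operand ≠ 0)
  ¬b: Gödel ¬ of 0.5 = 0 (operand ≠ 0)
  (a → ¬b): 1 > 0, so result = 0
  (b ∨ (a → ¬b)) = max(0.5, 0) = 0.5
  (a → (b ∨ (a → ¬b))): 1 > 0.5, so result = 0.5
  (a → (a → (b ∨ (a → ¬b)))): 1 > 0.5, so result = 0.5
  (¬a ∨ (a → (a → (b ∨ (a → ¬b))))) = max(0, 0.5) = 0.5
Checking all 9 assignments confirms none give a value below 0.50.

0.50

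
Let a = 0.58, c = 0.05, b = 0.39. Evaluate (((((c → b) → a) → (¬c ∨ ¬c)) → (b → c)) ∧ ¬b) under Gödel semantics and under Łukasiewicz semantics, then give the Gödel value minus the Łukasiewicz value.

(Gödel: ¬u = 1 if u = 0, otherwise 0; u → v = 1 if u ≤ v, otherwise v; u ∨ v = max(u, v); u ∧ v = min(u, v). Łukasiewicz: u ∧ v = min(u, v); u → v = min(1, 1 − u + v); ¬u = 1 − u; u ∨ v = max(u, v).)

Gödel evaluation:
  (c → b): 0.05 ≤ 0.39, so result = 1
  ((c → b) → a): 1 > 0.58, so result = 0.58
  ¬c: Gödel ¬ of 0.05 = 0 (operand ≠ 0)
  ¬c: Gödel ¬ of 0.05 = 0 (operand ≠ 0)
  (¬c ∨ ¬c) = max(0, 0) = 0
  (((c → b) → a) → (¬c ∨ ¬c)): 0.58 > 0, so result = 0
  (b → c): 0.39 > 0.05, so result = 0.05
  ((((c → b) → a) → (¬c ∨ ¬c)) → (b → c)): 0 ≤ 0.05, so result = 1
  ¬b: Gödel ¬ of 0.39 = 0 (operand ≠ 0)
  (((((c → b) → a) → (¬c ∨ ¬c)) → (b → c)) ∧ ¬b) = min(1, 0) = 0
  Gödel value = 0
Łukasiewicz evaluation:
  (c → b): min(1, 1 − 0.05 + 0.39) = 1
  ((c → b) → a): min(1, 1 − 1 + 0.58) = 0.58
  ¬c: Łukasiewicz ¬ gives 1 − 0.05 = 0.95
  ¬c: Łukasiewicz ¬ gives 1 − 0.05 = 0.95
  (¬c ∨ ¬c) = max(0.95, 0.95) = 0.95
  (((c → b) → a) → (¬c ∨ ¬c)): min(1, 1 − 0.58 + 0.95) = 1
  (b → c): min(1, 1 − 0.39 + 0.05) = 0.66
  ((((c → b) → a) → (¬c ∨ ¬c)) → (b → c)): min(1, 1 − 1 + 0.66) = 0.66
  ¬b: Łukasiewicz ¬ gives 1 − 0.39 = 0.61
  (((((c → b) → a) → (¬c ∨ ¬c)) → (b → c)) ∧ ¬b) = min(0.66, 0.61) = 0.61
  Łukasiewicz value = 0.61
Difference: 0 − 0.61 = -0.61

-0.61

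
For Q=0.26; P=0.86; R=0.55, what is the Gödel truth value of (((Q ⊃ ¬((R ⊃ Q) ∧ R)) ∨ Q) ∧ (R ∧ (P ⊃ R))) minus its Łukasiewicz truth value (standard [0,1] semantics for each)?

Gödel evaluation:
  (R ⊃ Q): 0.55 > 0.26, so result = 0.26
  ((R ⊃ Q) ∧ R) = min(0.26, 0.55) = 0.26
  ¬((R ⊃ Q) ∧ R): Gödel ¬ of 0.26 = 0 (operand ≠ 0)
  (Q ⊃ ¬((R ⊃ Q) ∧ R)): 0.26 > 0, so result = 0
  ((Q ⊃ ¬((R ⊃ Q) ∧ R)) ∨ Q) = max(0, 0.26) = 0.26
  (P ⊃ R): 0.86 > 0.55, so result = 0.55
  (R ∧ (P ⊃ R)) = min(0.55, 0.55) = 0.55
  (((Q ⊃ ¬((R ⊃ Q) ∧ R)) ∨ Q) ∧ (R ∧ (P ⊃ R))) = min(0.26, 0.55) = 0.26
  Gödel value = 0.26
Łukasiewicz evaluation:
  (R ⊃ Q): min(1, 1 − 0.55 + 0.26) = 0.71
  ((R ⊃ Q) ∧ R) = min(0.71, 0.55) = 0.55
  ¬((R ⊃ Q) ∧ R): Łukasiewicz ¬ gives 1 − 0.55 = 0.45
  (Q ⊃ ¬((R ⊃ Q) ∧ R)): min(1, 1 − 0.26 + 0.45) = 1
  ((Q ⊃ ¬((R ⊃ Q) ∧ R)) ∨ Q) = max(1, 0.26) = 1
  (P ⊃ R): min(1, 1 − 0.86 + 0.55) = 0.69
  (R ∧ (P ⊃ R)) = min(0.55, 0.69) = 0.55
  (((Q ⊃ ¬((R ⊃ Q) ∧ R)) ∨ Q) ∧ (R ∧ (P ⊃ R))) = min(1, 0.55) = 0.55
  Łukasiewicz value = 0.55
Difference: 0.26 − 0.55 = -0.29

-0.29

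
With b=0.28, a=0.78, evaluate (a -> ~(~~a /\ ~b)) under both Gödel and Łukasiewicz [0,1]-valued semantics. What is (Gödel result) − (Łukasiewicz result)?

0.50

Gödel evaluation:
  ~a: Gödel ¬ of 0.78 = 0 (operand ≠ 0)
  ~~a: Gödel ¬ of 0 = 1 (operand is 0)
  ~b: Gödel ¬ of 0.28 = 0 (operand ≠ 0)
  (~~a /\ ~b) = min(1, 0) = 0
  ~(~~a /\ ~b): Gödel ¬ of 0 = 1 (operand is 0)
  (a -> ~(~~a /\ ~b)): 0.78 ≤ 1, so result = 1
  Gödel value = 1
Łukasiewicz evaluation:
  ~a: Łukasiewicz ¬ gives 1 − 0.78 = 0.22
  ~~a: Łukasiewicz ¬ gives 1 − 0.22 = 0.78
  ~b: Łukasiewicz ¬ gives 1 − 0.28 = 0.72
  (~~a /\ ~b) = min(0.78, 0.72) = 0.72
  ~(~~a /\ ~b): Łukasiewicz ¬ gives 1 − 0.72 = 0.28
  (a -> ~(~~a /\ ~b)): min(1, 1 − 0.78 + 0.28) = 0.5
  Łukasiewicz value = 0.5
Difference: 1 − 0.5 = 0.50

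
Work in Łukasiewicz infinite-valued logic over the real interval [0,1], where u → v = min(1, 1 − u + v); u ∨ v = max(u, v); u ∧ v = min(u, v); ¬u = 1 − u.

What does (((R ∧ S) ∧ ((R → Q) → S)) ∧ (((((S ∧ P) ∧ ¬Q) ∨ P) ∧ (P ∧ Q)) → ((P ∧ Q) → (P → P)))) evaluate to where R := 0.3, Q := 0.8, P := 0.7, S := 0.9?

(R ∧ S) = min(0.3, 0.9) = 0.3
(R → Q): min(1, 1 − 0.3 + 0.8) = 1
((R → Q) → S): min(1, 1 − 1 + 0.9) = 0.9
((R ∧ S) ∧ ((R → Q) → S)) = min(0.3, 0.9) = 0.3
(S ∧ P) = min(0.9, 0.7) = 0.7
¬Q: Łukasiewicz ¬ gives 1 − 0.8 = 0.2
((S ∧ P) ∧ ¬Q) = min(0.7, 0.2) = 0.2
(((S ∧ P) ∧ ¬Q) ∨ P) = max(0.2, 0.7) = 0.7
(P ∧ Q) = min(0.7, 0.8) = 0.7
((((S ∧ P) ∧ ¬Q) ∨ P) ∧ (P ∧ Q)) = min(0.7, 0.7) = 0.7
(P ∧ Q) = min(0.7, 0.8) = 0.7
(P → P): min(1, 1 − 0.7 + 0.7) = 1
((P ∧ Q) → (P → P)): min(1, 1 − 0.7 + 1) = 1
(((((S ∧ P) ∧ ¬Q) ∨ P) ∧ (P ∧ Q)) → ((P ∧ Q) → (P → P))): min(1, 1 − 0.7 + 1) = 1
(((R ∧ S) ∧ ((R → Q) → S)) ∧ (((((S ∧ P) ∧ ¬Q) ∨ P) ∧ (P ∧ Q)) → ((P ∧ Q) → (P → P)))) = min(0.3, 1) = 0.3

0.30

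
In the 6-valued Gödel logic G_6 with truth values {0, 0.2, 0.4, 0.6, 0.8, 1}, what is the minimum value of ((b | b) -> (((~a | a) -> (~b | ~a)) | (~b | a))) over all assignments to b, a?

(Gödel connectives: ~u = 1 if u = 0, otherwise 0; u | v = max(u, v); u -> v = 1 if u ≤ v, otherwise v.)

The minimum is attained at b = 0.4, a = 0.2:
  (b | b) = max(0.4, 0.4) = 0.4
  ~a: Gödel ¬ of 0.2 = 0 (operand ≠ 0)
  (~a | a) = max(0, 0.2) = 0.2
  ~b: Gödel ¬ of 0.4 = 0 (operand ≠ 0)
  ~a: Gödel ¬ of 0.2 = 0 (operand ≠ 0)
  (~b | ~a) = max(0, 0) = 0
  ((~a | a) -> (~b | ~a)): 0.2 > 0, so result = 0
  ~b: Gödel ¬ of 0.4 = 0 (operand ≠ 0)
  (~b | a) = max(0, 0.2) = 0.2
  (((~a | a) -> (~b | ~a)) | (~b | a)) = max(0, 0.2) = 0.2
  ((b | b) -> (((~a | a) -> (~b | ~a)) | (~b | a))): 0.4 > 0.2, so result = 0.2
Checking all 36 assignments confirms none give a value below 0.20.

0.20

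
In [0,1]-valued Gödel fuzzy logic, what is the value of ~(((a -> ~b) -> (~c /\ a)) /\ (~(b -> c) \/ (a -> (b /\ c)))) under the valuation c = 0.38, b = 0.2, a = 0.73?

~b: Gödel ¬ of 0.2 = 0 (operand ≠ 0)
(a -> ~b): 0.73 > 0, so result = 0
~c: Gödel ¬ of 0.38 = 0 (operand ≠ 0)
(~c /\ a) = min(0, 0.73) = 0
((a -> ~b) -> (~c /\ a)): 0 ≤ 0, so result = 1
(b -> c): 0.2 ≤ 0.38, so result = 1
~(b -> c): Gödel ¬ of 1 = 0 (operand ≠ 0)
(b /\ c) = min(0.2, 0.38) = 0.2
(a -> (b /\ c)): 0.73 > 0.2, so result = 0.2
(~(b -> c) \/ (a -> (b /\ c))) = max(0, 0.2) = 0.2
(((a -> ~b) -> (~c /\ a)) /\ (~(b -> c) \/ (a -> (b /\ c)))) = min(1, 0.2) = 0.2
~(((a -> ~b) -> (~c /\ a)) /\ (~(b -> c) \/ (a -> (b /\ c)))): Gödel ¬ of 0.2 = 0 (operand ≠ 0)

0.00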